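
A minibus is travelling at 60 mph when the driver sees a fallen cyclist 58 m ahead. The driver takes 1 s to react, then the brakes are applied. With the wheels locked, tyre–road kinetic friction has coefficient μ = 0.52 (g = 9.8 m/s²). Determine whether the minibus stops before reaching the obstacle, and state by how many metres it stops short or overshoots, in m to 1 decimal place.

No — it overshoots by 39.4 m

60 mph × 0.44704 = 26.8224 m/s.
a = μg = 0.52 × 9.8 = 5.096 m/s².
Reaction distance = 26.8224 × 1 = 26.822 m.
Braking distance = v²/(2a) = 719.441 / 10.192 = 70.589 m.
Total stopping distance = 26.822 + 70.589 = 97.411 m, vs 58 m available — it cannot stop in time and overshoots by 97.411 − 58 = 39.411 m.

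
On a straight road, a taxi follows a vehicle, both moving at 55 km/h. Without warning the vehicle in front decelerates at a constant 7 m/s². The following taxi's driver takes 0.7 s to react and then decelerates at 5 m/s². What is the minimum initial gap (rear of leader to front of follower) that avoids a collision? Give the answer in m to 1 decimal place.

Minimum gap ≈ 17.4 m

55 km/h ÷ 3.6 = 15.2778 m/s.
Leader travels v²/(2a_L) = 233.411 / 14.000 = 16.672 m before stopping.
Follower covers v·t_r = 15.2778 × 0.7 = 10.694 m while reacting, then v²/(2a_F) = 233.411 / 10.000 = 23.341 m while braking, for a total of 10.694 + 23.341 = 34.035 m.
Since a_F ≤ a_L and the follower starts braking later, the follower is never slower than the leader, so the closest approach is when both have stopped.
Minimum gap = 34.035 − 16.672 = 17.363 m.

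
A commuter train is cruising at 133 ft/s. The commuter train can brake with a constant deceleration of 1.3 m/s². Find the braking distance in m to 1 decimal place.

133 ft/s × 0.3048 = 40.5384 m/s.
Braking distance = v²/(2a) = 40.5384² / (2 × 1.300) = 1643.362 / 2.600 = 632.062 m.

Braking distance ≈ 632.1 m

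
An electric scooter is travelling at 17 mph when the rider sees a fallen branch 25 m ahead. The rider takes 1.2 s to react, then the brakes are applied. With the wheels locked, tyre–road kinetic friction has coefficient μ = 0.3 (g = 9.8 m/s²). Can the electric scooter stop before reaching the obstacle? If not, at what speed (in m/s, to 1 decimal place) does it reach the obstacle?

17 mph × 0.44704 = 7.5997 m/s.
a = μg = 0.3 × 9.8 = 2.940 m/s².
Reaction distance = 7.5997 × 1.2 = 9.120 m.
Braking distance = v²/(2a) = 57.755 / 5.880 = 9.822 m.
Total stopping distance = 9.120 + 9.822 = 18.942 m, vs 25 m available — it stops with 25 − 18.942 = 6.058 m to spare.

Yes — it stops about 6.1 m short of the obstacle, so it never reaches it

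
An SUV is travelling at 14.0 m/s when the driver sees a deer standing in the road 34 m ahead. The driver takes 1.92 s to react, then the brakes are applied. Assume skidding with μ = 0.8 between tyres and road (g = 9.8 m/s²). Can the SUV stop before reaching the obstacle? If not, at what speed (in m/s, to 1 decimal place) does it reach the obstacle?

No — it strikes the obstacle at 9.2 m/s

a = μg = 0.8 × 9.8 = 7.840 m/s².
Reaction distance = 14.0000 × 1.92 = 26.880 m.
Braking distance needed to stop: v²/(2a) = 196.000 / 15.680 = 12.500 m, so total needed = 26.880 + 12.500 = 39.380 m > 34 m — it cannot stop.
Distance remaining when braking begins: 34 − 26.880 = 7.120 m.
v² = v₀² − 2a·d = 196.000 − 2 × 7.840 × 7.120 = 84.358 m²/s².
v = √84.358 = 9.185 m/s.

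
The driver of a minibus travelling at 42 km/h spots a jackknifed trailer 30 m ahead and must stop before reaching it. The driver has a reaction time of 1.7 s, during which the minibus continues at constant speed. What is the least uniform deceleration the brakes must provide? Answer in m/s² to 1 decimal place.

42 km/h ÷ 3.6 = 11.6667 m/s.
Distance covered during reaction = 11.6667 × 1.7 = 19.833 m.
Distance available for braking: 30 − 19.833 = 10.167 m.
v² = 2a·d ⇒ a = v²/(2d) = 11.6667² / (2 × 10.167) = 136.112 / 20.334 = 6.6938 m/s².

Required deceleration ≈ 6.7 m/s²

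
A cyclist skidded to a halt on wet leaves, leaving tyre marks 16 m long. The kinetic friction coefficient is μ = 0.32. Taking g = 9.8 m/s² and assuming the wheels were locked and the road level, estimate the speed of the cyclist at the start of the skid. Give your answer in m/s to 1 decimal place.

Initial speed ≈ 10.0 m/s

Deceleration a = μg = 0.32 × 9.8 = 3.136 m/s².
v = √(2a·d) = √(2 × 3.136 × 16) = √100.352 = 10.0176 m/s.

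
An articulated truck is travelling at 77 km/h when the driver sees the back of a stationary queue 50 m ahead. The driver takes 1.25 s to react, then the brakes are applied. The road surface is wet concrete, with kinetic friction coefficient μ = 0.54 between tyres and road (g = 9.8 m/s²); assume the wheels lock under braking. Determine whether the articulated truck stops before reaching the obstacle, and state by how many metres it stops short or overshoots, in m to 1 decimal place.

No — it overshoots by 20.0 m

77 km/h ÷ 3.6 = 21.3889 m/s.
a = μg = 0.54 × 9.8 = 5.292 m/s².
Reaction distance = 21.3889 × 1.25 = 26.736 m.
Braking distance = v²/(2a) = 457.485 / 10.584 = 43.224 m.
Total stopping distance = 26.736 + 43.224 = 69.960 m, vs 50 m available — it cannot stop in time and overshoots by 69.960 − 50 = 19.960 m.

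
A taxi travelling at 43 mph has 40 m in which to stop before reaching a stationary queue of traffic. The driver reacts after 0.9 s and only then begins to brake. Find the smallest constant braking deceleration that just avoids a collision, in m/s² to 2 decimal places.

Required deceleration ≈ 8.14 m/s²

43 mph × 0.44704 = 19.2227 m/s.
Distance covered during reaction = 19.2227 × 0.9 = 17.300 m.
Distance available for braking: 40 − 17.300 = 22.700 m.
v² = 2a·d ⇒ a = v²/(2d) = 19.2227² / (2 × 22.700) = 369.512 / 45.400 = 8.1390 m/s².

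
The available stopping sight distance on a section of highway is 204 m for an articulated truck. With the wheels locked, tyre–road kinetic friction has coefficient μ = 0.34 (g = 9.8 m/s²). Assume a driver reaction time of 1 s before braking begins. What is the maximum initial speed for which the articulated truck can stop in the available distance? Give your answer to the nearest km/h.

a = μg = 0.34 × 9.8 = 3.332 m/s².
Stopping distance: v·t_r + v²/(2a) = 204 with t_r = 1 s and a = 3.332 m/s².
So v² + 6.664 v − 1359.46 = 0.
Positive root: v = −a·t_r + √((a·t_r)² + 2a·d) = −3.332 + √(11.102 + 1359.46) = 33.6891 m/s.
33.6891 m/s × 3.6 = 121.281 km/h.

Maximum speed ≈ 121 km/h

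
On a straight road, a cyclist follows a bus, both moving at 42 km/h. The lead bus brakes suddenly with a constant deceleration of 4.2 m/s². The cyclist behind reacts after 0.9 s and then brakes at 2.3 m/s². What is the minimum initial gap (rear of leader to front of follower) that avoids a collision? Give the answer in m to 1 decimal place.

42 km/h ÷ 3.6 = 11.6667 m/s.
Leader travels v²/(2a_L) = 136.112 / 8.400 = 16.204 m before stopping.
Follower covers v·t_r = 11.6667 × 0.9 = 10.500 m while reacting, then v²/(2a_F) = 136.112 / 4.600 = 29.590 m while braking, for a total of 10.500 + 29.590 = 40.090 m.
Since a_F ≤ a_L and the follower starts braking later, the follower is never slower than the leader, so the closest approach is when both have stopped.
Minimum gap = 40.090 − 16.204 = 23.886 m.

Minimum gap ≈ 23.9 m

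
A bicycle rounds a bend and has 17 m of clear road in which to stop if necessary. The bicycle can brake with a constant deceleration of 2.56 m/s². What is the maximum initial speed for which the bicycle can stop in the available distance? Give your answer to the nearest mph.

v²/(2a) = d ⇒ v = √(2 × 2.560 × 17) = √87.04 = 9.3295 m/s.
9.3295 m/s ÷ 0.44704 = 20.869 mph.

Maximum speed ≈ 21 mph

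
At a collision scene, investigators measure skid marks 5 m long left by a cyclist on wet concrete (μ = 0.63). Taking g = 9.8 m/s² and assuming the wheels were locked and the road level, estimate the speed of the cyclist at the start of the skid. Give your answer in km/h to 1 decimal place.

Deceleration a = μg = 0.63 × 9.8 = 6.174 m/s².
v = √(2a·d) = √(2 × 6.174 × 5) = √61.740 = 7.8575 m/s.
= 7.8575 × 3.6 = 28.287 km/h.

Initial speed ≈ 28.3 km/h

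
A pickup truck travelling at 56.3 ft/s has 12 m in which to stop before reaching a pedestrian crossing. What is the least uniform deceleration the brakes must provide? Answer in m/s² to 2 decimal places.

56.3 ft/s × 0.3048 = 17.1602 m/s.
v² = 2a·d ⇒ a = v²/(2d) = 17.1602² / (2 × 12.000) = 294.472 / 24.000 = 12.2697 m/s².

Required deceleration ≈ 12.27 m/s²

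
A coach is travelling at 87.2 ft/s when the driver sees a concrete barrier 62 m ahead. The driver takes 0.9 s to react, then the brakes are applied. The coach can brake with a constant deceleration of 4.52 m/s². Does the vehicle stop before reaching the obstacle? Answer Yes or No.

No

87.2 ft/s × 0.3048 = 26.5786 m/s.
Reaction distance = 26.5786 × 0.9 = 23.921 m.
Braking distance = v²/(2a) = 706.422 / 9.040 = 78.144 m.
Total stopping distance = 23.921 + 78.144 = 102.065 m, vs 62 m available — it cannot stop in time and overshoots by 102.065 − 62 = 40.065 m.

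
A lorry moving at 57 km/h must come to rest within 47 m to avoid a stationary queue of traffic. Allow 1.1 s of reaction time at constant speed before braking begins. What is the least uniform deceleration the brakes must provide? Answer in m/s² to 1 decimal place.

57 km/h ÷ 3.6 = 15.8333 m/s.
Distance covered during reaction = 15.8333 × 1.1 = 17.417 m.
Distance available for braking: 47 − 17.417 = 29.583 m.
v² = 2a·d ⇒ a = v²/(2d) = 15.8333² / (2 × 29.583) = 250.693 / 59.166 = 4.2371 m/s².

Required deceleration ≈ 4.2 m/s²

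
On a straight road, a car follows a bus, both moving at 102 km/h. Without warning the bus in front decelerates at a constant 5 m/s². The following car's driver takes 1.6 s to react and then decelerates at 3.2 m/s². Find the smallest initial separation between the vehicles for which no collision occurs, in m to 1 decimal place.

102 km/h ÷ 3.6 = 28.3333 m/s.
Leader travels v²/(2a_L) = 802.776 / 10.000 = 80.278 m before stopping.
Follower covers v·t_r = 28.3333 × 1.6 = 45.333 m while reacting, then v²/(2a_F) = 802.776 / 6.400 = 125.434 m while braking, for a total of 45.333 + 125.434 = 170.767 m.
Since a_F ≤ a_L and the follower starts braking later, the follower is never slower than the leader, so the closest approach is when both have stopped.
Minimum gap = 170.767 − 80.278 = 90.489 m.

Minimum gap ≈ 90.5 m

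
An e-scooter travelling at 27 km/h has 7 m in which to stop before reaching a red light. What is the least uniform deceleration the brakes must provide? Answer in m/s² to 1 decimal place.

Required deceleration ≈ 4.0 m/s²

27 km/h ÷ 3.6 = 7.5000 m/s.
v² = 2a·d ⇒ a = v²/(2d) = 7.5000² / (2 × 7.000) = 56.250 / 14.000 = 4.0179 m/s².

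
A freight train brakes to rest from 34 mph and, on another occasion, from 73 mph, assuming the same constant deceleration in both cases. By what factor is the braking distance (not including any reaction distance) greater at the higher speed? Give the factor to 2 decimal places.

Factor ≈ 4.61

Braking distance d = v²/(2a), so with a fixed, d ∝ v².
Factor = (73/34)² = 2.1471² = 4.6100.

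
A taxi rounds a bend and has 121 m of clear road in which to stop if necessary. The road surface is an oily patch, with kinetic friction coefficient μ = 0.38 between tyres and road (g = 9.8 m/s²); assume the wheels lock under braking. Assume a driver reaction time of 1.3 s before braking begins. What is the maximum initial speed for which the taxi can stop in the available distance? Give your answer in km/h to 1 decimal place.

a = μg = 0.38 × 9.8 = 3.724 m/s².
Stopping distance: v·t_r + v²/(2a) = 121 with t_r = 1.3 s and a = 3.724 m/s².
So v² + 9.682 v − 901.21 = 0.
Positive root: v = −a·t_r + √((a·t_r)² + 2a·d) = −4.841 + √(23.435 + 901.21) = 25.5670 m/s.
25.5670 m/s × 3.6 = 92.041 km/h.

Maximum speed ≈ 92.0 km/h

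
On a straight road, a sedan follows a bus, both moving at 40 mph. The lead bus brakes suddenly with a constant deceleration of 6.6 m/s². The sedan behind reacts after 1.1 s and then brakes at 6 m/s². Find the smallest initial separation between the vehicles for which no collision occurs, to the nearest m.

40 mph × 0.44704 = 17.8816 m/s.
Leader travels v²/(2a_L) = 319.752 / 13.200 = 24.224 m before stopping.
Follower covers v·t_r = 17.8816 × 1.1 = 19.670 m while reacting, then v²/(2a_F) = 319.752 / 12.000 = 26.646 m while braking, for a total of 19.670 + 26.646 = 46.316 m.
Since a_F ≤ a_L and the follower starts braking later, the follower is never slower than the leader, so the closest approach is when both have stopped.
Minimum gap = 46.316 − 24.224 = 22.092 m.

Minimum gap ≈ 22 m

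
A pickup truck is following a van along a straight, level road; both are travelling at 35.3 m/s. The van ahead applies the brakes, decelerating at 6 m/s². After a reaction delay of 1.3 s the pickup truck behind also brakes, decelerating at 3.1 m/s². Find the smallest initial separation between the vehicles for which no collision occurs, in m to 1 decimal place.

Leader travels v²/(2a_L) = 1246.090 / 12.000 = 103.841 m before stopping.
Follower covers v·t_r = 35.3000 × 1.3 = 45.890 m while reacting, then v²/(2a_F) = 1246.090 / 6.200 = 200.982 m while braking, for a total of 45.890 + 200.982 = 246.872 m.
Since a_F ≤ a_L and the follower starts braking later, the follower is never slower than the leader, so the closest approach is when both have stopped.
Minimum gap = 246.872 − 103.841 = 143.031 m.

Minimum gap ≈ 143.0 m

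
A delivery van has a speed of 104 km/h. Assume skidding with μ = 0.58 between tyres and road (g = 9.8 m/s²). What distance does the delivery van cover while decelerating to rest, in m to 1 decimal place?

Braking distance ≈ 73.4 m

104 km/h ÷ 3.6 = 28.8889 m/s.
a = μg = 0.58 × 9.8 = 5.684 m/s².
Braking distance = v²/(2a) = 28.8889² / (2 × 5.684) = 834.569 / 11.368 = 73.414 m.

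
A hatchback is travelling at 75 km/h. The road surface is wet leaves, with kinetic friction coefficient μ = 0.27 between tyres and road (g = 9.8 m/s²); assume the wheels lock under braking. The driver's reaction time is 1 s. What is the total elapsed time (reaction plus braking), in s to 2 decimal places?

Total time ≈ 8.87 s

75 km/h ÷ 3.6 = 20.8333 m/s.
a = μg = 0.27 × 9.8 = 2.646 m/s².
Braking time = v/a = 20.8333 / 2.646 = 7.874 s.
Total = 1 + 7.874 = 8.874 s.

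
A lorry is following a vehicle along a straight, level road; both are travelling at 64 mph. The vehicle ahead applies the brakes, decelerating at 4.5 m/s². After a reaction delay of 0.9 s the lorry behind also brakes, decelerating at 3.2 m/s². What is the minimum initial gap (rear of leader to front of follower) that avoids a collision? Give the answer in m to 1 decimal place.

Minimum gap ≈ 62.7 m

64 mph × 0.44704 = 28.6106 m/s.
Leader travels v²/(2a_L) = 818.566 / 9.000 = 90.952 m before stopping.
Follower covers v·t_r = 28.6106 × 0.9 = 25.750 m while reacting, then v²/(2a_F) = 818.566 / 6.400 = 127.901 m while braking, for a total of 25.750 + 127.901 = 153.651 m.
Since a_F ≤ a_L and the follower starts braking later, the follower is never slower than the leader, so the closest approach is when both have stopped.
Minimum gap = 153.651 − 90.952 = 62.699 m.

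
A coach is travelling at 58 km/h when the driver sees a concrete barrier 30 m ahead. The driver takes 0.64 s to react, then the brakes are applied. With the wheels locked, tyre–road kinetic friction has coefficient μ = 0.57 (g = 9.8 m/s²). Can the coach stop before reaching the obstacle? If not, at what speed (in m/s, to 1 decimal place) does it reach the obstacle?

58 km/h ÷ 3.6 = 16.1111 m/s.
a = μg = 0.57 × 9.8 = 5.586 m/s².
Reaction distance = 16.1111 × 0.64 = 10.311 m.
Braking distance needed to stop: v²/(2a) = 259.568 / 11.172 = 23.234 m, so total needed = 10.311 + 23.234 = 33.545 m > 30 m — it cannot stop.
Distance remaining when braking begins: 30 − 10.311 = 19.689 m.
v² = v₀² − 2a·d = 259.568 − 2 × 5.586 × 19.689 = 39.602 m²/s².
v = √39.602 = 6.293 m/s.

No — it strikes the obstacle at 6.3 m/s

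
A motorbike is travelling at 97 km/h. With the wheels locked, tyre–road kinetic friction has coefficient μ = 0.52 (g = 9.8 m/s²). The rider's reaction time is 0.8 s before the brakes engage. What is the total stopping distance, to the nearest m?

Total stopping distance ≈ 93 m

97 km/h ÷ 3.6 = 26.9444 m/s.
a = μg = 0.52 × 9.8 = 5.096 m/s².
Reaction distance = v·t_r = 26.9444 × 0.8 = 21.556 m.
Braking distance = v²/(2a) = 26.9444² / (2 × 5.096) = 726.001 / 10.192 = 71.232 m.
Total = 21.556 + 71.232 = 92.788 m.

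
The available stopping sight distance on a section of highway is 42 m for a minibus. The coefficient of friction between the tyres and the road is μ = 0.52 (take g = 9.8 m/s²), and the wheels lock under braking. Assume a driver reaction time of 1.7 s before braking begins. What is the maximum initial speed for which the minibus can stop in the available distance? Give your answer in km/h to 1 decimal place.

Maximum speed ≈ 49.6 km/h

a = μg = 0.52 × 9.8 = 5.096 m/s².
Stopping distance: v·t_r + v²/(2a) = 42 with t_r = 1.7 s and a = 5.096 m/s².
So v² + 17.326 v − 428.06 = 0.
Positive root: v = −a·t_r + √((a·t_r)² + 2a·d) = −8.663 + √(75.048 + 428.06) = 13.7671 m/s.
13.7671 m/s × 3.6 = 49.562 km/h.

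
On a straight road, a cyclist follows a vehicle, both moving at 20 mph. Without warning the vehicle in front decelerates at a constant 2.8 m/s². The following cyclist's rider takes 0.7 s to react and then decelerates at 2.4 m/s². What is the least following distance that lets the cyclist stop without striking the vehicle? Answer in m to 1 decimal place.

Minimum gap ≈ 8.6 m

20 mph × 0.44704 = 8.9408 m/s.
Leader travels v²/(2a_L) = 79.938 / 5.600 = 14.275 m before stopping.
Follower covers v·t_r = 8.9408 × 0.7 = 6.259 m while reacting, then v²/(2a_F) = 79.938 / 4.800 = 16.654 m while braking, for a total of 6.259 + 16.654 = 22.913 m.
Since a_F ≤ a_L and the follower starts braking later, the follower is never slower than the leader, so the closest approach is when both have stopped.
Minimum gap = 22.913 − 14.275 = 8.638 m.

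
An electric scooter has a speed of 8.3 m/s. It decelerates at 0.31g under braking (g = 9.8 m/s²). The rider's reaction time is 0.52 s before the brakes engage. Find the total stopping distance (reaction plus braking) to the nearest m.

Total stopping distance ≈ 16 m

a = 0.31 × 9.8 = 3.038 m/s².
Reaction distance = v·t_r = 8.3000 × 0.52 = 4.316 m.
Braking distance = v²/(2a) = 8.3000² / (2 × 3.038) = 68.890 / 6.076 = 11.338 m.
Total = 4.316 + 11.338 = 15.654 m.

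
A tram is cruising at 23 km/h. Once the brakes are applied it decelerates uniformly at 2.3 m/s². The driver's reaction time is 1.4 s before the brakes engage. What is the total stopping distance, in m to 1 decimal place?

23 km/h ÷ 3.6 = 6.3889 m/s.
Reaction distance = v·t_r = 6.3889 × 1.4 = 8.944 m.
Braking distance = v²/(2a) = 6.3889² / (2 × 2.300) = 40.818 / 4.600 = 8.873 m.
Total = 8.944 + 8.873 = 17.817 m.

Total stopping distance ≈ 17.8 m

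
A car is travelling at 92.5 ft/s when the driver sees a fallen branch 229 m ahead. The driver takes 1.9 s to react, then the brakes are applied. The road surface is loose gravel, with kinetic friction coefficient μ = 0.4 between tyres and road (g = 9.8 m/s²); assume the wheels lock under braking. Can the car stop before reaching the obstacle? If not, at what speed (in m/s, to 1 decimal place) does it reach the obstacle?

92.5 ft/s × 0.3048 = 28.1940 m/s.
a = μg = 0.4 × 9.8 = 3.920 m/s².
Reaction distance = 28.1940 × 1.9 = 53.569 m.
Braking distance = v²/(2a) = 794.902 / 7.840 = 101.391 m.
Total stopping distance = 53.569 + 101.391 = 154.960 m, vs 229 m available — it stops with 229 − 154.960 = 74.040 m to spare.

Yes — it stops about 74.0 m short of the obstacle, so it never reaches it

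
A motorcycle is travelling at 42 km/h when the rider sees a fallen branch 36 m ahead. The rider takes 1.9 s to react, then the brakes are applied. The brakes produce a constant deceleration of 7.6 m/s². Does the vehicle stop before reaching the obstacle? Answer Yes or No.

42 km/h ÷ 3.6 = 11.6667 m/s.
Reaction distance = 11.6667 × 1.9 = 22.167 m.
Braking distance = v²/(2a) = 136.112 / 15.200 = 8.955 m.
Total stopping distance = 22.167 + 8.955 = 31.122 m, vs 36 m available — it stops with 36 − 31.122 = 4.878 m to spare.

Yes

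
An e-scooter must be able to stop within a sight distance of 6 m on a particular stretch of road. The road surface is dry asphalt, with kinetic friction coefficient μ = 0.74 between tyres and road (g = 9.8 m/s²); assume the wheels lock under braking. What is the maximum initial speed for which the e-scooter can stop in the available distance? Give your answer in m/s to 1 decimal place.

Maximum speed ≈ 9.3 m/s

a = μg = 0.74 × 9.8 = 7.252 m/s².
v²/(2a) = d ⇒ v = √(2 × 7.252 × 6) = √87.02 = 9.3285 m/s.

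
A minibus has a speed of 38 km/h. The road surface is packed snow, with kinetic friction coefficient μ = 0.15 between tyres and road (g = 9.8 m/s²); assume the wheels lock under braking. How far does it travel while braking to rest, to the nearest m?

38 km/h ÷ 3.6 = 10.5556 m/s.
a = μg = 0.15 × 9.8 = 1.470 m/s².
Braking distance = v²/(2a) = 10.5556² / (2 × 1.470) = 111.421 / 2.940 = 37.898 m.

Braking distance ≈ 38 m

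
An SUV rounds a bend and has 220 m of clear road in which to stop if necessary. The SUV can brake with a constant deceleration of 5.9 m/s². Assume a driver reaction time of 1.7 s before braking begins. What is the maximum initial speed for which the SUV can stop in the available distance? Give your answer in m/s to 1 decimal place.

Stopping distance: v·t_r + v²/(2a) = 220 with t_r = 1.7 s and a = 5.900 m/s².
So v² + 20.060 v − 2596.00 = 0.
Positive root: v = −a·t_r + √((a·t_r)² + 2a·d) = −10.030 + √(100.601 + 2596.00) = 41.8988 m/s.

Maximum speed ≈ 41.9 m/s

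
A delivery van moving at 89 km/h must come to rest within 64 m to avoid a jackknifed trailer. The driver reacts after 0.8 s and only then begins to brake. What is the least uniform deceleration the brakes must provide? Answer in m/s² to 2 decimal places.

89 km/h ÷ 3.6 = 24.7222 m/s.
Distance covered during reaction = 24.7222 × 0.8 = 19.778 m.
Distance available for braking: 64 − 19.778 = 44.222 m.
v² = 2a·d ⇒ a = v²/(2d) = 24.7222² / (2 × 44.222) = 611.187 / 88.444 = 6.9104 m/s².

Required deceleration ≈ 6.91 m/s²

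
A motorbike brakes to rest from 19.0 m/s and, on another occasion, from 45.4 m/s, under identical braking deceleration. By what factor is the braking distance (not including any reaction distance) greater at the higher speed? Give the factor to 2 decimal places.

Braking distance d = v²/(2a), so with a fixed, d ∝ v².
Factor = (45.4/19.0)² = 2.3895² = 5.7097.

Factor ≈ 5.71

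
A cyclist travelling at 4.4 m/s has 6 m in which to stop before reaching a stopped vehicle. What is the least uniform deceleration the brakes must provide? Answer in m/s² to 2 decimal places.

v² = 2a·d ⇒ a = v²/(2d) = 4.4000² / (2 × 6.000) = 19.360 / 12.000 = 1.6133 m/s².

Required deceleration ≈ 1.61 m/s²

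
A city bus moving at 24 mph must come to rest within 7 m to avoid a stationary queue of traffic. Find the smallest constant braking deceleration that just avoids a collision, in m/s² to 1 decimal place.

Required deceleration ≈ 8.2 m/s²

24 mph × 0.44704 = 10.7290 m/s.
v² = 2a·d ⇒ a = v²/(2d) = 10.7290² / (2 × 7.000) = 115.111 / 14.000 = 8.2222 m/s².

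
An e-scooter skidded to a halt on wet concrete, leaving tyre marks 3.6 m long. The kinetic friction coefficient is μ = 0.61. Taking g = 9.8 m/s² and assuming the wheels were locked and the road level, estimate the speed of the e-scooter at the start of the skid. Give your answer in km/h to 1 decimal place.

Initial speed ≈ 23.6 km/h

Deceleration a = μg = 0.61 × 9.8 = 5.978 m/s².
v = √(2a·d) = √(2 × 5.978 × 3.6) = √43.042 = 6.5606 m/s.
= 6.5606 × 3.6 = 23.618 km/h.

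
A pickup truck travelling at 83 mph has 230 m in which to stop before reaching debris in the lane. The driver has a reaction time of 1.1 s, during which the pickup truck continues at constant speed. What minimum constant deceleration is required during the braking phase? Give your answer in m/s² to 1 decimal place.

Required deceleration ≈ 3.6 m/s²

83 mph × 0.44704 = 37.1043 m/s.
Distance covered during reaction = 37.1043 × 1.1 = 40.815 m.
Distance available for braking: 230 − 40.815 = 189.185 m.
v² = 2a·d ⇒ a = v²/(2d) = 37.1043² / (2 × 189.185) = 1376.729 / 378.370 = 3.6386 m/s².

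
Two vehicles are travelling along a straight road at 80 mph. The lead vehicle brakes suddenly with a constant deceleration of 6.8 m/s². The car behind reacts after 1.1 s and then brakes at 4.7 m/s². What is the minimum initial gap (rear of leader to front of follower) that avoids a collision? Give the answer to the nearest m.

80 mph × 0.44704 = 35.7632 m/s.
Leader travels v²/(2a_L) = 1279.006 / 13.600 = 94.045 m before stopping.
Follower covers v·t_r = 35.7632 × 1.1 = 39.340 m while reacting, then v²/(2a_F) = 1279.006 / 9.400 = 136.064 m while braking, for a total of 39.340 + 136.064 = 175.404 m.
Since a_F ≤ a_L and the follower starts braking later, the follower is never slower than the leader, so the closest approach is when both have stopped.
Minimum gap = 175.404 − 94.045 = 81.359 m.

Minimum gap ≈ 81 m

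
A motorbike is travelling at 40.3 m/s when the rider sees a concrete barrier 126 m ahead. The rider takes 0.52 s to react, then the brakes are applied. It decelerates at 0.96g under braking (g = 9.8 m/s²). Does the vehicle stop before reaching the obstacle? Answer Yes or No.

Yes

a = 0.96 × 9.8 = 9.408 m/s².
Reaction distance = 40.3000 × 0.52 = 20.956 m.
Braking distance = v²/(2a) = 1624.090 / 18.816 = 86.314 m.
Total stopping distance = 20.956 + 86.314 = 107.270 m, vs 126 m available — it stops with 126 − 107.270 = 18.730 m to spare.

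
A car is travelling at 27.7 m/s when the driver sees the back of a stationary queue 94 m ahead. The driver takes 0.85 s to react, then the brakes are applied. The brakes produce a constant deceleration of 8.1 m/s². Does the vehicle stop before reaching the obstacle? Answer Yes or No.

Reaction distance = 27.7000 × 0.85 = 23.545 m.
Braking distance = v²/(2a) = 767.290 / 16.200 = 47.364 m.
Total stopping distance = 23.545 + 47.364 = 70.909 m, vs 94 m available — it stops with 94 − 70.909 = 23.091 m to spare.

Yes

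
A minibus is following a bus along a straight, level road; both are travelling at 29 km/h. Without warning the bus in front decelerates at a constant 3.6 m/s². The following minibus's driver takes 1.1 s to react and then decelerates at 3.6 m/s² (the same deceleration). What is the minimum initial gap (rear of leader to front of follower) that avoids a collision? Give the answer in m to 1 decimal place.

29 km/h ÷ 3.6 = 8.0556 m/s.
Leader travels v²/(2a_L) = 64.893 / 7.200 = 9.013 m before stopping.
Follower covers v·t_r = 8.0556 × 1.1 = 8.861 m while reacting, then v²/(2a_F) = 64.893 / 7.200 = 9.013 m while braking, for a total of 8.861 + 9.013 = 17.874 m.
Since a_F ≤ a_L and the follower starts braking later, the follower is never slower than the leader, so the closest approach is when both have stopped.
Minimum gap = 17.874 − 9.013 = 8.861 m.

Minimum gap ≈ 8.9 m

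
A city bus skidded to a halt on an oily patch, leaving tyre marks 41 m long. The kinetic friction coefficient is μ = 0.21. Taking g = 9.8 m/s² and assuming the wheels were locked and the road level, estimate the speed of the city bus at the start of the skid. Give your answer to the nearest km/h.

Initial speed ≈ 47 km/h

Deceleration a = μg = 0.21 × 9.8 = 2.058 m/s².
v = √(2a·d) = √(2 × 2.058 × 41) = √168.756 = 12.9906 m/s.
= 12.9906 × 3.6 = 46.766 km/h.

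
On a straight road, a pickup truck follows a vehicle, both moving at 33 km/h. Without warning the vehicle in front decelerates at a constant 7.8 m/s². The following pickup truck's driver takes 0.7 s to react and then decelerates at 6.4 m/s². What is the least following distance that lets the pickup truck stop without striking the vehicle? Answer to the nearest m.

Minimum gap ≈ 8 m

33 km/h ÷ 3.6 = 9.1667 m/s.
Leader travels v²/(2a_L) = 84.028 / 15.600 = 5.386 m before stopping.
Follower covers v·t_r = 9.1667 × 0.7 = 6.417 m while reacting, then v²/(2a_F) = 84.028 / 12.800 = 6.565 m while braking, for a total of 6.417 + 6.565 = 12.982 m.
Since a_F ≤ a_L and the follower starts braking later, the follower is never slower than the leader, so the closest approach is when both have stopped.
Minimum gap = 12.982 − 5.386 = 7.596 m.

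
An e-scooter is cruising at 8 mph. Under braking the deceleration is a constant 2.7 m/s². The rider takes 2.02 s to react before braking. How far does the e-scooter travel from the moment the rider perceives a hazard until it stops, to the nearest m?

8 mph × 0.44704 = 3.5763 m/s.
Reaction distance = v·t_r = 3.5763 × 2.02 = 7.224 m.
Braking distance = v²/(2a) = 3.5763² / (2 × 2.700) = 12.790 / 5.400 = 2.369 m.
Total = 7.224 + 2.369 = 9.593 m.

Total stopping distance ≈ 10 m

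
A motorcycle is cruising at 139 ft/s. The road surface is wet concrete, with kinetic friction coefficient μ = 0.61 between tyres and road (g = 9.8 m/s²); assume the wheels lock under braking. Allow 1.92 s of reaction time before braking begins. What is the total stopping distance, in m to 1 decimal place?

Total stopping distance ≈ 231.5 m

139 ft/s × 0.3048 = 42.3672 m/s.
a = μg = 0.61 × 9.8 = 5.978 m/s².
Reaction distance = v·t_r = 42.3672 × 1.92 = 81.345 m.
Braking distance = v²/(2a) = 42.3672² / (2 × 5.978) = 1794.980 / 11.956 = 150.132 m.
Total = 81.345 + 150.132 = 231.477 m.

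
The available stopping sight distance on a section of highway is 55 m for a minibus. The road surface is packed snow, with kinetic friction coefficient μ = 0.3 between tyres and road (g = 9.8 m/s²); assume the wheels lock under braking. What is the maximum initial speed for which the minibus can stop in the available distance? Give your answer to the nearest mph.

Maximum speed ≈ 40 mph

a = μg = 0.3 × 9.8 = 2.940 m/s².
v²/(2a) = d ⇒ v = √(2 × 2.940 × 55) = √323.40 = 17.9833 m/s.
17.9833 m/s ÷ 0.44704 = 40.227 mph.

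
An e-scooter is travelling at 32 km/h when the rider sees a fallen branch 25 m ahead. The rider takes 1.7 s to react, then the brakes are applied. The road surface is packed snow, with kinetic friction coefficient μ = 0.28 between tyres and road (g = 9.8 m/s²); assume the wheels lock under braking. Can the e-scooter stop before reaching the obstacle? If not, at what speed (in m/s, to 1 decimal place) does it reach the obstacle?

No — it strikes the obstacle at 5.0 m/s

32 km/h ÷ 3.6 = 8.8889 m/s.
a = μg = 0.28 × 9.8 = 2.744 m/s².
Reaction distance = 8.8889 × 1.7 = 15.111 m.
Braking distance needed to stop: v²/(2a) = 79.013 / 5.488 = 14.397 m, so total needed = 15.111 + 14.397 = 29.508 m > 25 m — it cannot stop.
Distance remaining when braking begins: 25 − 15.111 = 9.889 m.
v² = v₀² − 2a·d = 79.013 − 2 × 2.744 × 9.889 = 24.742 m²/s².
v = √24.742 = 4.974 m/s.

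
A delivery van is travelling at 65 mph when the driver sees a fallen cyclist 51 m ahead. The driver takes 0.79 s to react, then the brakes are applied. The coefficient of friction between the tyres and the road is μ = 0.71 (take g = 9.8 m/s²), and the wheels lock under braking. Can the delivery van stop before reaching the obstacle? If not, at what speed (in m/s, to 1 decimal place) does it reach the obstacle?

No — it strikes the obstacle at 21.3 m/s

65 mph × 0.44704 = 29.0576 m/s.
a = μg = 0.71 × 9.8 = 6.958 m/s².
Reaction distance = 29.0576 × 0.79 = 22.956 m.
Braking distance needed to stop: v²/(2a) = 844.344 / 13.916 = 60.674 m, so total needed = 22.956 + 60.674 = 83.630 m > 51 m — it cannot stop.
Distance remaining when braking begins: 51 − 22.956 = 28.044 m.
v² = v₀² − 2a·d = 844.344 − 2 × 6.958 × 28.044 = 454.084 m²/s².
v = √454.084 = 21.309 m/s.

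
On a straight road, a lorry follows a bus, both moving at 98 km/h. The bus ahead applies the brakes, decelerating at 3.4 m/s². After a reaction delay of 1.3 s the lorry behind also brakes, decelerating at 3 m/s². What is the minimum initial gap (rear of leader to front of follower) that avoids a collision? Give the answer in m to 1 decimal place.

Minimum gap ≈ 49.9 m

98 km/h ÷ 3.6 = 27.2222 m/s.
Leader travels v²/(2a_L) = 741.048 / 6.800 = 108.978 m before stopping.
Follower covers v·t_r = 27.2222 × 1.3 = 35.389 m while reacting, then v²/(2a_F) = 741.048 / 6.000 = 123.508 m while braking, for a total of 35.389 + 123.508 = 158.897 m.
Since a_F ≤ a_L and the follower starts braking later, the follower is never slower than the leader, so the closest approach is when both have stopped.
Minimum gap = 158.897 − 108.978 = 49.919 m.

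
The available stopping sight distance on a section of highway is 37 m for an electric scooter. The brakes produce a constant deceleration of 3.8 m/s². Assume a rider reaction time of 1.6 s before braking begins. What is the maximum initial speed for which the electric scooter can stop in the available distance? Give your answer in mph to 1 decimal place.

Maximum speed ≈ 26.3 mph

Stopping distance: v·t_r + v²/(2a) = 37 with t_r = 1.6 s and a = 3.800 m/s².
So v² + 12.160 v − 281.20 = 0.
Positive root: v = −a·t_r + √((a·t_r)² + 2a·d) = −6.080 + √(36.966 + 281.20) = 11.7572 m/s.
11.7572 m/s ÷ 0.44704 = 26.300 mph.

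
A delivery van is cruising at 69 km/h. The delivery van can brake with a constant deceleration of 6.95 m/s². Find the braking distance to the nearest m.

69 km/h ÷ 3.6 = 19.1667 m/s.
Braking distance = v²/(2a) = 19.1667² / (2 × 6.950) = 367.362 / 13.900 = 26.429 m.

Braking distance ≈ 26 m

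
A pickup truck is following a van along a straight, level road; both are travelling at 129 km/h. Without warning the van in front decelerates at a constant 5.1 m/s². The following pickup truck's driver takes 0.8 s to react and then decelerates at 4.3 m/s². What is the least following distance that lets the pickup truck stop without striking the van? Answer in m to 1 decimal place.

Minimum gap ≈ 52.1 m

129 km/h ÷ 3.6 = 35.8333 m/s.
Leader travels v²/(2a_L) = 1284.025 / 10.200 = 125.885 m before stopping.
Follower covers v·t_r = 35.8333 × 0.8 = 28.667 m while reacting, then v²/(2a_F) = 1284.025 / 8.600 = 149.305 m while braking, for a total of 28.667 + 149.305 = 177.972 m.
Since a_F ≤ a_L and the follower starts braking later, the follower is never slower than the leader, so the closest approach is when both have stopped.
Minimum gap = 177.972 − 125.885 = 52.087 m.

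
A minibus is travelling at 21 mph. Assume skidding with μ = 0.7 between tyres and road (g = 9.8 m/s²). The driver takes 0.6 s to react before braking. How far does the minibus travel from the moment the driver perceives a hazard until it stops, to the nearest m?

Total stopping distance ≈ 12 m

21 mph × 0.44704 = 9.3878 m/s.
a = μg = 0.7 × 9.8 = 6.860 m/s².
Reaction distance = v·t_r = 9.3878 × 0.6 = 5.633 m.
Braking distance = v²/(2a) = 9.3878² / (2 × 6.860) = 88.131 / 13.720 = 6.424 m.
Total = 5.633 + 6.424 = 12.057 m.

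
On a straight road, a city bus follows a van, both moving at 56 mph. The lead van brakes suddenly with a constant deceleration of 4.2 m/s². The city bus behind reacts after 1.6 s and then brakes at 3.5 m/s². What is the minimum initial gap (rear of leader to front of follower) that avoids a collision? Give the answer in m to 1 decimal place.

56 mph × 0.44704 = 25.0342 m/s.
Leader travels v²/(2a_L) = 626.711 / 8.400 = 74.608 m before stopping.
Follower covers v·t_r = 25.0342 × 1.6 = 40.055 m while reacting, then v²/(2a_F) = 626.711 / 7.000 = 89.530 m while braking, for a total of 40.055 + 89.530 = 129.585 m.
Since a_F ≤ a_L and the follower starts braking later, the follower is never slower than the leader, so the closest approach is when both have stopped.
Minimum gap = 129.585 − 74.608 = 54.977 m.

Minimum gap ≈ 55.0 m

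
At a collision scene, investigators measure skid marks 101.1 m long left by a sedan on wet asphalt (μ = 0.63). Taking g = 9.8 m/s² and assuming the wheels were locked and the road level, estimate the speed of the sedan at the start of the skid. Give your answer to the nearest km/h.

Initial speed ≈ 127 km/h

Deceleration a = μg = 0.63 × 9.8 = 6.174 m/s².
v = √(2a·d) = √(2 × 6.174 × 101.1) = √1248.383 = 35.3325 m/s.
= 35.3325 × 3.6 = 127.197 km/h.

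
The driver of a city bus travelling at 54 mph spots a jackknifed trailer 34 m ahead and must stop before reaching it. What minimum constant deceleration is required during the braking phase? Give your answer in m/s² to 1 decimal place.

54 mph × 0.44704 = 24.1402 m/s.
v² = 2a·d ⇒ a = v²/(2d) = 24.1402² / (2 × 34.000) = 582.749 / 68.000 = 8.5698 m/s².

Required deceleration ≈ 8.6 m/s²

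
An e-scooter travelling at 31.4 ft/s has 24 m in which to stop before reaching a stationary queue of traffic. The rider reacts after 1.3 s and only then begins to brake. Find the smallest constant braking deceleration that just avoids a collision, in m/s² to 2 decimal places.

Required deceleration ≈ 3.96 m/s²

31.4 ft/s × 0.3048 = 9.5707 m/s.
Distance covered during reaction = 9.5707 × 1.3 = 12.442 m.
Distance available for braking: 24 − 12.442 = 11.558 m.
v² = 2a·d ⇒ a = v²/(2d) = 9.5707² / (2 × 11.558) = 91.598 / 23.116 = 3.9625 m/s².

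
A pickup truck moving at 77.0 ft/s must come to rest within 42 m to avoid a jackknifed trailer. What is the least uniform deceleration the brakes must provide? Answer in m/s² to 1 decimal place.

77 ft/s × 0.3048 = 23.4696 m/s.
v² = 2a·d ⇒ a = v²/(2d) = 23.4696² / (2 × 42.000) = 550.822 / 84.000 = 6.5574 m/s².

Required deceleration ≈ 6.6 m/s²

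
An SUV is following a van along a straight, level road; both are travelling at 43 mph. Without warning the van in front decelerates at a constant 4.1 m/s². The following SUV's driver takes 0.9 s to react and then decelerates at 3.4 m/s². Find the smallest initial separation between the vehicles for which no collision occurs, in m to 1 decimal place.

Minimum gap ≈ 26.6 m

43 mph × 0.44704 = 19.2227 m/s.
Leader travels v²/(2a_L) = 369.512 / 8.200 = 45.062 m before stopping.
Follower covers v·t_r = 19.2227 × 0.9 = 17.300 m while reacting, then v²/(2a_F) = 369.512 / 6.800 = 54.340 m while braking, for a total of 17.300 + 54.340 = 71.640 m.
Since a_F ≤ a_L and the follower starts braking later, the follower is never slower than the leader, so the closest approach is when both have stopped.
Minimum gap = 71.640 − 45.062 = 26.578 m.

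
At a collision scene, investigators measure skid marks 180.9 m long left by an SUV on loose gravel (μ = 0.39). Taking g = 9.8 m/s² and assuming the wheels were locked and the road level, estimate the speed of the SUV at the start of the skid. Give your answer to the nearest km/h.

Deceleration a = μg = 0.39 × 9.8 = 3.822 m/s².
v = √(2a·d) = √(2 × 3.822 × 180.9) = √1382.800 = 37.1860 m/s.
= 37.1860 × 3.6 = 133.870 km/h.

Initial speed ≈ 134 km/h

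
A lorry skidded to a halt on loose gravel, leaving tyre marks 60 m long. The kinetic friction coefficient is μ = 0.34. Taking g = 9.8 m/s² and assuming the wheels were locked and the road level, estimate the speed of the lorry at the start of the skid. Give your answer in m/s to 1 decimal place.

Initial speed ≈ 20.0 m/s

Deceleration a = μg = 0.34 × 9.8 = 3.332 m/s².
v = √(2a·d) = √(2 × 3.332 × 60) = √399.840 = 19.9960 m/s.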